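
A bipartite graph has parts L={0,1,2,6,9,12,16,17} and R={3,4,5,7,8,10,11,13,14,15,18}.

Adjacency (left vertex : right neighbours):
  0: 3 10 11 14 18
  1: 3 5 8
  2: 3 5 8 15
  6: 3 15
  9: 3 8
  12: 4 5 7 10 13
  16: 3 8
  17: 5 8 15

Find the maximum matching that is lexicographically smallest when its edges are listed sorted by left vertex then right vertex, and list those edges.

|M| = 6 (so the lex-smallest maximum matching has 6 edges)
process left vertices in ascending order; for each, take the smallest-labelled available neighbour that still permits 6 edges overall, or leave it unmatched if none does
lex-smallest matching: {0-10, 1-3, 2-5, 6-15, 9-8, 12-4}

Lex-smallest maximum matching: {(0,10), (1,3), (2,5), (6,15), (9,8), (12,4)}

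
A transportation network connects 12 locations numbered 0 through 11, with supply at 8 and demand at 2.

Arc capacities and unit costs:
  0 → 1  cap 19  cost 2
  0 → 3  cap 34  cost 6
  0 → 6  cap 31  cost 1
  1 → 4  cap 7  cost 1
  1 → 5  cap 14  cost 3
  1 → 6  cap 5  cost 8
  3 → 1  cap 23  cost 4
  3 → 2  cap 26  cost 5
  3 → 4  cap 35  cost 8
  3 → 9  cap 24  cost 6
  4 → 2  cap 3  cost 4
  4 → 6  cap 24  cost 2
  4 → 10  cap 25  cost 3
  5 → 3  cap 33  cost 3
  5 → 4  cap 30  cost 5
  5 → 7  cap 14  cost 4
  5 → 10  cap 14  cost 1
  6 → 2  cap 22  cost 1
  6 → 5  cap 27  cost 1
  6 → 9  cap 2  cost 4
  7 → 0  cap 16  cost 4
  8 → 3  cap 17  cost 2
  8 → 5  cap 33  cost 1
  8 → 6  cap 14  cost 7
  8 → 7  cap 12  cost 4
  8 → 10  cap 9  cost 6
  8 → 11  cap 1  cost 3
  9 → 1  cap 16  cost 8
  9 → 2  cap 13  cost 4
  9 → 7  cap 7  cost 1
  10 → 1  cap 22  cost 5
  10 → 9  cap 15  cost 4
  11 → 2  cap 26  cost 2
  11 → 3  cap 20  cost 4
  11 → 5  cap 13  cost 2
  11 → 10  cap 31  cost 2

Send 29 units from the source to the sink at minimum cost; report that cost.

shortest-cost path #1: 8→11→2 push 1 @ unit cost 5 (adds 5)
shortest-cost path #2: 8→3→2 push 17 @ unit cost 7 (adds 119)
shortest-cost path #3: 8→6→2 push 11 @ unit cost 8 (adds 88)
total cost = 212

Minimum cost for 29 units: 212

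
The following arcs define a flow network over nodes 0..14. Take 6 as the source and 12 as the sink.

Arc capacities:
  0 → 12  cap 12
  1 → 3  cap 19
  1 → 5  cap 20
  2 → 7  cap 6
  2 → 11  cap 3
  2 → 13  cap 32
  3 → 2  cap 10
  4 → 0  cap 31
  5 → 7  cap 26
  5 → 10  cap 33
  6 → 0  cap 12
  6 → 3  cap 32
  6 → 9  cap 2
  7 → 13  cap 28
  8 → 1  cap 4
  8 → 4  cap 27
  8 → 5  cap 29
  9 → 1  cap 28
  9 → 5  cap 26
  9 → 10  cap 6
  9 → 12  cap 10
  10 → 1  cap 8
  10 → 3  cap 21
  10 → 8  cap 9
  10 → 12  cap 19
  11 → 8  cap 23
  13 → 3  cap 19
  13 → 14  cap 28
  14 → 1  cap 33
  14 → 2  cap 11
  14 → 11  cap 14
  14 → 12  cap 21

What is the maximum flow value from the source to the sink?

Maximum flow value: 24

augment #1: 6→0→12 bottleneck 12, total now 12
augment #2: 6→9→12 bottleneck 2, total now 14
augment #3: 6→3→2→13→14→12 bottleneck 10, total now 24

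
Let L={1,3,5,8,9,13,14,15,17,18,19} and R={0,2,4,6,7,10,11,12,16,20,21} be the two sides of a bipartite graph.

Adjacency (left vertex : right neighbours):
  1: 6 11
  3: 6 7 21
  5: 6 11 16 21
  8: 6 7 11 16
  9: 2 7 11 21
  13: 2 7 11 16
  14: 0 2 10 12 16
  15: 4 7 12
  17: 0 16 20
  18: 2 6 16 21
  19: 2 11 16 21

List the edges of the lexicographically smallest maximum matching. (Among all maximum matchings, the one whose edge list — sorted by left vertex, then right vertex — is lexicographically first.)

|M| = 9 (so the lex-smallest maximum matching has 9 edges)
process left vertices in ascending order; for each, take the smallest-labelled available neighbour that still permits 9 edges overall, or leave it unmatched if none does
lex-smallest matching: {1-6, 3-7, 5-11, 8-16, 9-2, 14-0, 15-4, 17-20, 18-21}

Lex-smallest maximum matching: {(1,6), (3,7), (5,11), (8,16), (9,2), (14,0), (15,4), (17,20), (18,21)}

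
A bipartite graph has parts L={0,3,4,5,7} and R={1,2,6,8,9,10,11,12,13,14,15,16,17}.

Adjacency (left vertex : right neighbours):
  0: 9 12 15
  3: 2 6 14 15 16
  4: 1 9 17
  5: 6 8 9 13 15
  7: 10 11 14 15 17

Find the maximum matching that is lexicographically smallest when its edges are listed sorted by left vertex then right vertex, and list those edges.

|M| = 5 (so the lex-smallest maximum matching has 5 edges)
process left vertices in ascending order; for each, take the smallest-labelled available neighbour that still permits 5 edges overall, or leave it unmatched if none does
lex-smallest matching: {0-9, 3-2, 4-1, 5-6, 7-10}

Lex-smallest maximum matching: {(0,9), (3,2), (4,1), (5,6), (7,10)}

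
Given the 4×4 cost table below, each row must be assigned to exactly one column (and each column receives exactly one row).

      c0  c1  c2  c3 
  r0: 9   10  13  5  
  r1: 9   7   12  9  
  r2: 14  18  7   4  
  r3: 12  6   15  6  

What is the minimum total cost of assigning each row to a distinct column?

optimal assignment: row0→col3 (cost 5), row1→col0 (cost 9), row2→col2 (cost 7), row3→col1 (cost 6)
total = 5 + 9 + 7 + 6 = 27

Minimum assignment cost: 27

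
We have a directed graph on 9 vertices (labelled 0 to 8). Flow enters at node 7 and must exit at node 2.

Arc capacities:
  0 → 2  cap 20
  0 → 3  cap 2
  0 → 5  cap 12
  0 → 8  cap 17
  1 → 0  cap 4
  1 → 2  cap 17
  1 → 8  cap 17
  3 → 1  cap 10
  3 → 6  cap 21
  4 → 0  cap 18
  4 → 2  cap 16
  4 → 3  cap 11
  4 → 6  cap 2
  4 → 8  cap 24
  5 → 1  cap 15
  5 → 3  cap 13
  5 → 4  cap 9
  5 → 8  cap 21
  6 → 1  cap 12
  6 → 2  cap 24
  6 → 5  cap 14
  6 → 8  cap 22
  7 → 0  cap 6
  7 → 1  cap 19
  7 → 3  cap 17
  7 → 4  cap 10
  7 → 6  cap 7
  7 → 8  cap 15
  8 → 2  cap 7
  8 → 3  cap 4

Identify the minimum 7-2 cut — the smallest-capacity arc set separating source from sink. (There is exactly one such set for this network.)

augment #1: 7→0→2 push 6
augment #2: 7→1→2 push 17
augment #3: 7→4→2 push 10
augment #4: 7→6→2 push 7
augment #5: 7→8→2 push 7
augment #6: 7→1→0→2 push 2
augment #7: 7→3→6→2 push 17
augment #8: 7→8→3→1→0→2 push 2
augment #9: 7→8→3→6→5→4→2 push 2
max flow = 70; residual-reachable set from 7 gives S-side
cut edges (S→T): {(7,0), (7,1), (7,3), (7,4), (7,6), (8,2), (8,3)} total cap 70

Min-cut arcs: {(7,0), (7,1), (7,3), (7,4), (7,6), (8,2), (8,3)} (total capacity 70)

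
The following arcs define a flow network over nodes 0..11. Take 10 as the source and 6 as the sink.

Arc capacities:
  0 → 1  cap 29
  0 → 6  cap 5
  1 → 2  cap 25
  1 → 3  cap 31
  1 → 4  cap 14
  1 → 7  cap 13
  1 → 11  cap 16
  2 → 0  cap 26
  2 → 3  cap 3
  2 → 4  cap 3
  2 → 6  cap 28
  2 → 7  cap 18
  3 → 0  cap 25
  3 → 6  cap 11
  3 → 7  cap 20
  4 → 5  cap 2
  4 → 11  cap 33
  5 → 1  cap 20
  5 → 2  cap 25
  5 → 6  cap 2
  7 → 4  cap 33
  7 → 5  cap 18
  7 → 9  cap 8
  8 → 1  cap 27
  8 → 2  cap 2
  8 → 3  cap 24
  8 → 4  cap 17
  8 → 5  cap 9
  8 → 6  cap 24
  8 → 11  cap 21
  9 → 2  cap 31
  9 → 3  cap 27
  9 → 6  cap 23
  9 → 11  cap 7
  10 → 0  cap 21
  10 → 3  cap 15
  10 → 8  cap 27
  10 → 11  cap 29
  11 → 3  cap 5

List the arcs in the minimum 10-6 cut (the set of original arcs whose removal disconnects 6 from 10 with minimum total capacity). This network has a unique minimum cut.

augment #1: 10→0→6 push 5
augment #2: 10→3→6 push 11
augment #3: 10→8→6 push 24
augment #4: 10→8→2→6 push 2
augment #5: 10→8→5→6 push 1
augment #6: 10→0→1→2→6 push 16
augment #7: 10→3→7→5→6 push 1
augment #8: 10→3→7→9→6 push 3
augment #9: 10→11→3→7→9→6 push 5
max flow = 68; residual-reachable set from 10 gives S-side
cut edges (S→T): {(10,0), (10,3), (10,8), (11,3)} total cap 68

Min-cut arcs: {(10,0), (10,3), (10,8), (11,3)} (total capacity 68)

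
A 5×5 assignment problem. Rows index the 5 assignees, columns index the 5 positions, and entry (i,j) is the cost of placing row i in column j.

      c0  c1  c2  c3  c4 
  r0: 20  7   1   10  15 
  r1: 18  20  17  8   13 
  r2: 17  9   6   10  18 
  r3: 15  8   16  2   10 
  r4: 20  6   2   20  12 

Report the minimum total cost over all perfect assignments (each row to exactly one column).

optimal assignment: row0→col2 (cost 1), row1→col4 (cost 13), row2→col0 (cost 17), row3→col3 (cost 2), row4→col1 (cost 6)
total = 1 + 13 + 17 + 2 + 6 = 39

Minimum assignment cost: 39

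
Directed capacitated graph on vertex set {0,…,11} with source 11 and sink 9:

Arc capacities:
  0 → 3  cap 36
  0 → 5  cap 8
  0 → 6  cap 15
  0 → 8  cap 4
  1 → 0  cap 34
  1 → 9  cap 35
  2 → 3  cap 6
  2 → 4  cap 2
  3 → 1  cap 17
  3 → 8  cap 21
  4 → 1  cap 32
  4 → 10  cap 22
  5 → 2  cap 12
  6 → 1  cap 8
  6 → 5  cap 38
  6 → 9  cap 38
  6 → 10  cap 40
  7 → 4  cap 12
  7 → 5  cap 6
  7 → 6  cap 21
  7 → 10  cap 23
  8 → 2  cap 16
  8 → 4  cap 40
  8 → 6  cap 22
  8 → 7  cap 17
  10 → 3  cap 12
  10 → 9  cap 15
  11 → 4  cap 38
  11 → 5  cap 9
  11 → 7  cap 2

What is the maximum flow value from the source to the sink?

augment #1: 11→4→1→9 bottleneck 32, total now 32
augment #2: 11→4→10→9 bottleneck 6, total now 38
augment #3: 11→7→6→9 bottleneck 2, total now 40
augment #4: 11→5→2→3→1→9 bottleneck 3, total now 43
augment #5: 11→5→2→4→10→9 bottleneck 2, total now 45
augment #6: 11→5→2→3→8→6→9 bottleneck 3, total now 48

Maximum flow value: 48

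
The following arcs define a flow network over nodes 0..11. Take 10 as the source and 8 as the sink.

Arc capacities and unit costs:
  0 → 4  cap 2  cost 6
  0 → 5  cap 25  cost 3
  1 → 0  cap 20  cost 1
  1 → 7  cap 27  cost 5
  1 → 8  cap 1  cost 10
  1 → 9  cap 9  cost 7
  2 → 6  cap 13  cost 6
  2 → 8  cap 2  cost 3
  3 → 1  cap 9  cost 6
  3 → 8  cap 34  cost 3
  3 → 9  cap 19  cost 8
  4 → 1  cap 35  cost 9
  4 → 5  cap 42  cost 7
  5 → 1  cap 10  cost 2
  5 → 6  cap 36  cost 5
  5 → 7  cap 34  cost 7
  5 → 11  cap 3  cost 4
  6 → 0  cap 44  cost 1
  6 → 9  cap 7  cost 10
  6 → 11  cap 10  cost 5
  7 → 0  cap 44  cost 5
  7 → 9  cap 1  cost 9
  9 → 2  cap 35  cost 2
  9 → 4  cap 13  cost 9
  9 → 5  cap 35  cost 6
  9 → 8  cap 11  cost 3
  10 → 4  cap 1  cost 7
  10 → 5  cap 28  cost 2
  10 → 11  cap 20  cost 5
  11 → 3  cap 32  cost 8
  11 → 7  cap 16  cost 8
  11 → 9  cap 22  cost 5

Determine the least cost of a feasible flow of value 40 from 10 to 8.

Minimum cost for 40 units: 664

shortest-cost path #1: 10→11→9→8 push 11 @ unit cost 13 (adds 143)
shortest-cost path #2: 10→5→1→8 push 1 @ unit cost 14 (adds 14)
shortest-cost path #3: 10→11→9→2→8 push 2 @ unit cost 15 (adds 30)
shortest-cost path #4: 10→11→3→8 push 7 @ unit cost 16 (adds 112)
shortest-cost path #5: 10→5→11→3→8 push 3 @ unit cost 17 (adds 51)
shortest-cost path #6: 10→5→1→9→11→3→8 push 9 @ unit cost 17 (adds 153)
shortest-cost path #7: 10→5→6→11→3→8 push 7 @ unit cost 23 (adds 161)
total cost = 664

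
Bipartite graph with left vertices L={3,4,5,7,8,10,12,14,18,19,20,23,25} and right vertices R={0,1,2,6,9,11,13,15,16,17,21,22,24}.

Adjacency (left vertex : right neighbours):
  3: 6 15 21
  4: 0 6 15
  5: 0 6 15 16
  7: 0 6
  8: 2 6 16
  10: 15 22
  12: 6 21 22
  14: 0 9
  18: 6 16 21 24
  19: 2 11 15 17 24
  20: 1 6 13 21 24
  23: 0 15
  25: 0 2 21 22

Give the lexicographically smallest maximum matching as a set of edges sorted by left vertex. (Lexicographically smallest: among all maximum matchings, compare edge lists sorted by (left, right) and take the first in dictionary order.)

|M| = 11 (so the lex-smallest maximum matching has 11 edges)
process left vertices in ascending order; for each, take the smallest-labelled available neighbour that still permits 11 edges overall, or leave it unmatched if none does
lex-smallest matching: {3-6, 4-0, 5-15, 8-16, 10-22, 12-21, 14-9, 18-24, 19-11, 20-1, 25-2}

Lex-smallest maximum matching: {(3,6), (4,0), (5,15), (8,16), (10,22), (12,21), (14,9), (18,24), (19,11), (20,1), (25,2)}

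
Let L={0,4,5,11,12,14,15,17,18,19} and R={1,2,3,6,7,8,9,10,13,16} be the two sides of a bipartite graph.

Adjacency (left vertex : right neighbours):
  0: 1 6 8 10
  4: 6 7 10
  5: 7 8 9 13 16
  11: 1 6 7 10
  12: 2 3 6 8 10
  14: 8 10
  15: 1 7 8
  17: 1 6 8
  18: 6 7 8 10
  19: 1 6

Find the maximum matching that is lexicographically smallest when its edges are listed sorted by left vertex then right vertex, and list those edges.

Lex-smallest maximum matching: {(0,1), (4,6), (5,9), (11,7), (12,2), (14,8), (18,10)}

|M| = 7 (so the lex-smallest maximum matching has 7 edges)
process left vertices in ascending order; for each, take the smallest-labelled available neighbour that still permits 7 edges overall, or leave it unmatched if none does
lex-smallest matching: {0-1, 4-6, 5-9, 11-7, 12-2, 14-8, 18-10}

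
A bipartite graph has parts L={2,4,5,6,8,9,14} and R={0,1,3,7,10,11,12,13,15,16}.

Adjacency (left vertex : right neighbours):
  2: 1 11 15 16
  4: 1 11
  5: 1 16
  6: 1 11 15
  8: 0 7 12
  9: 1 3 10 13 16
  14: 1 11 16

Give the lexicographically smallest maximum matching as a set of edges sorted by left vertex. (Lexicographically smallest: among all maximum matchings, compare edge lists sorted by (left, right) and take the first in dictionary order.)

|M| = 6 (so the lex-smallest maximum matching has 6 edges)
process left vertices in ascending order; for each, take the smallest-labelled available neighbour that still permits 6 edges overall, or leave it unmatched if none does
lex-smallest matching: {2-1, 4-11, 5-16, 6-15, 8-0, 9-3}

Lex-smallest maximum matching: {(2,1), (4,11), (5,16), (6,15), (8,0), (9,3)}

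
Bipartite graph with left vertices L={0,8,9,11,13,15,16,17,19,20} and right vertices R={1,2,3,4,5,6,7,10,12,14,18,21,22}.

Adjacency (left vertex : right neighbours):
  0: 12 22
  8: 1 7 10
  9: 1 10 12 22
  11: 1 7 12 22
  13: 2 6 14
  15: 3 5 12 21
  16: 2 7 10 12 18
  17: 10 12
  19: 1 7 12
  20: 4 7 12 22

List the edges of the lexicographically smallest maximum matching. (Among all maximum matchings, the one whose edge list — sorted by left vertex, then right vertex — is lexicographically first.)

Lex-smallest maximum matching: {(0,12), (8,1), (9,10), (11,22), (13,2), (15,3), (16,18), (19,7), (20,4)}

|M| = 9 (so the lex-smallest maximum matching has 9 edges)
process left vertices in ascending order; for each, take the smallest-labelled available neighbour that still permits 9 edges overall, or leave it unmatched if none does
lex-smallest matching: {0-12, 8-1, 9-10, 11-22, 13-2, 15-3, 16-18, 19-7, 20-4}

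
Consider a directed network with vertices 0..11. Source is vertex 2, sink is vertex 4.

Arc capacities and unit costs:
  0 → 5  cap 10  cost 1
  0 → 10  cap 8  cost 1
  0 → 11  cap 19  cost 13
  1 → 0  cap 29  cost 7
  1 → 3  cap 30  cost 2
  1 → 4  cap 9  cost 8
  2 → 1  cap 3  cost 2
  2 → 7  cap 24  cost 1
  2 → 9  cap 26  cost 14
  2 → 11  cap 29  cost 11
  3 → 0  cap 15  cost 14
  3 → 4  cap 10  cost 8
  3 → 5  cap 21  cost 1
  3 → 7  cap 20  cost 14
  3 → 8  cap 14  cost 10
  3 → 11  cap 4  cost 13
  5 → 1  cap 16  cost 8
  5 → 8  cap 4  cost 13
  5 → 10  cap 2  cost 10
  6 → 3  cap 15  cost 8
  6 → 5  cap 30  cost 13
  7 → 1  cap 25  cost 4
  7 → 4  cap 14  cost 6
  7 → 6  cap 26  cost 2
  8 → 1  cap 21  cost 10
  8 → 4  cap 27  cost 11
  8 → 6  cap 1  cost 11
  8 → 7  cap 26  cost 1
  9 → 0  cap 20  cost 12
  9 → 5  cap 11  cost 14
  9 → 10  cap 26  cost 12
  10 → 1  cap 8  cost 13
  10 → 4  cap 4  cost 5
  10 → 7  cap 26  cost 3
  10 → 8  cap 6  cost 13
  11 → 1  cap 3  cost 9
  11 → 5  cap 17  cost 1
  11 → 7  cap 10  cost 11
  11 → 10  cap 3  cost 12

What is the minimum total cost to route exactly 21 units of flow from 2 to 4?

shortest-cost path #1: 2→7→4 push 14 @ unit cost 7 (adds 98)
shortest-cost path #2: 2→1→4 push 3 @ unit cost 10 (adds 30)
shortest-cost path #3: 2→7→1→4 push 4 @ unit cost 13 (adds 52)
total cost = 180

Minimum cost for 21 units: 180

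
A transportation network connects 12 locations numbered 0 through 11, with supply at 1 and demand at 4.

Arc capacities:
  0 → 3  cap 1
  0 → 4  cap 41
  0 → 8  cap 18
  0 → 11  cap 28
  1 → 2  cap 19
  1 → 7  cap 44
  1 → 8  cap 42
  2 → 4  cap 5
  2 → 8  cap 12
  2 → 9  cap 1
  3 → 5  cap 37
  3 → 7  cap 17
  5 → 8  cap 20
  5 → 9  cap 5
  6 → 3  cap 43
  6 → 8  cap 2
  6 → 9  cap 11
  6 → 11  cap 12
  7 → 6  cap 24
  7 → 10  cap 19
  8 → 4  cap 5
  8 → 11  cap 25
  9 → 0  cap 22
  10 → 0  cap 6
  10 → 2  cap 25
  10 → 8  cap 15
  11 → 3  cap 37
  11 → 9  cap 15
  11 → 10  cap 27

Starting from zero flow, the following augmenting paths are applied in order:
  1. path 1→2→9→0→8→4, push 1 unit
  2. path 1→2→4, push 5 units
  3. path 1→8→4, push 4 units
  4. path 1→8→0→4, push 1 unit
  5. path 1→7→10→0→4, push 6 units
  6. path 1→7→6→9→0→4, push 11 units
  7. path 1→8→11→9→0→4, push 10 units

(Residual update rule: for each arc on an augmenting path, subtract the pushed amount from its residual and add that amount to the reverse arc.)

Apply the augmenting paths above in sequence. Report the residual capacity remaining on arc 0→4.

after path 1 (1→2→9→0→8→4, push 1): res(0,4)=41
after path 2 (1→2→4, push 5): res(0,4)=41
after path 3 (1→8→4, push 4): res(0,4)=41
after path 4 (1→8→0→4, push 1): res(0,4)=40
after path 5 (1→7→10→0→4, push 6): res(0,4)=34
after path 6 (1→7→6→9→0→4, push 11): res(0,4)=23
after path 7 (1→8→11→9→0→4, push 10): res(0,4)=13

Residual capacity of (0,4): 13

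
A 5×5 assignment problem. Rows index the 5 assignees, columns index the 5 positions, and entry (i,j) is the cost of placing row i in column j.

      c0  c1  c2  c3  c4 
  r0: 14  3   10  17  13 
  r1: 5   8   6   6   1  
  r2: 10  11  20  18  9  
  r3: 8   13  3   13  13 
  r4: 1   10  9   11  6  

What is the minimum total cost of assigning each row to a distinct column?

optimal assignment: row0→col1 (cost 3), row1→col3 (cost 6), row2→col4 (cost 9), row3→col2 (cost 3), row4→col0 (cost 1)
total = 3 + 6 + 9 + 3 + 1 = 22

Minimum assignment cost: 22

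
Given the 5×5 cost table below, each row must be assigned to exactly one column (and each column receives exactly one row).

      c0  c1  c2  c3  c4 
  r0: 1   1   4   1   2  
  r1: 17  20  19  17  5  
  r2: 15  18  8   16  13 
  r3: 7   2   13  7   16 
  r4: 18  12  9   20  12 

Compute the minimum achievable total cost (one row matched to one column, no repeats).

optimal assignment: row0→col3 (cost 1), row1→col4 (cost 5), row2→col0 (cost 15), row3→col1 (cost 2), row4→col2 (cost 9)
total = 1 + 5 + 15 + 2 + 9 = 32

Minimum assignment cost: 32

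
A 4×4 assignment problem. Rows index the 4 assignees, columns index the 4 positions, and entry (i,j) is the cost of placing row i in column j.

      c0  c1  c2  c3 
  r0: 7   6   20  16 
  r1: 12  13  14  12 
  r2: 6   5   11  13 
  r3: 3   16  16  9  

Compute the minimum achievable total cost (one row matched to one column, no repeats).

optimal assignment: row0→col1 (cost 6), row1→col3 (cost 12), row2→col2 (cost 11), row3→col0 (cost 3)
total = 6 + 12 + 11 + 3 = 32

Minimum assignment cost: 32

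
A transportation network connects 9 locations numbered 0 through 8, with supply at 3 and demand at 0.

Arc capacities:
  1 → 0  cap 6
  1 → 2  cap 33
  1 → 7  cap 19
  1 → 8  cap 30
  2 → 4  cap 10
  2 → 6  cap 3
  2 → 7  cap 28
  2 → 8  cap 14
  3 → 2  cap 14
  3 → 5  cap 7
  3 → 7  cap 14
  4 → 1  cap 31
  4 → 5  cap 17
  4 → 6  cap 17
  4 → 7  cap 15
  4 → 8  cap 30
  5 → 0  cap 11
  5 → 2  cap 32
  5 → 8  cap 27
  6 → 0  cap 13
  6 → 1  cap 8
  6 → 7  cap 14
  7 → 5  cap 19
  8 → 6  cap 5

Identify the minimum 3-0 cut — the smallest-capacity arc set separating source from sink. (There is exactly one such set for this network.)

Min-cut arcs: {(2,4), (2,6), (5,0), (8,6)} (total capacity 29)

augment #1: 3→5→0 push 7
augment #2: 3→2→6→0 push 3
augment #3: 3→7→5→0 push 4
augment #4: 3→2→4→1→0 push 6
augment #5: 3→2→4→6→0 push 4
augment #6: 3→2→8→6→0 push 1
augment #7: 3→7→5→8→6→0 push 4
max flow = 29; residual-reachable set from 3 gives S-side
cut edges (S→T): {(2,4), (2,6), (5,0), (8,6)} total cap 29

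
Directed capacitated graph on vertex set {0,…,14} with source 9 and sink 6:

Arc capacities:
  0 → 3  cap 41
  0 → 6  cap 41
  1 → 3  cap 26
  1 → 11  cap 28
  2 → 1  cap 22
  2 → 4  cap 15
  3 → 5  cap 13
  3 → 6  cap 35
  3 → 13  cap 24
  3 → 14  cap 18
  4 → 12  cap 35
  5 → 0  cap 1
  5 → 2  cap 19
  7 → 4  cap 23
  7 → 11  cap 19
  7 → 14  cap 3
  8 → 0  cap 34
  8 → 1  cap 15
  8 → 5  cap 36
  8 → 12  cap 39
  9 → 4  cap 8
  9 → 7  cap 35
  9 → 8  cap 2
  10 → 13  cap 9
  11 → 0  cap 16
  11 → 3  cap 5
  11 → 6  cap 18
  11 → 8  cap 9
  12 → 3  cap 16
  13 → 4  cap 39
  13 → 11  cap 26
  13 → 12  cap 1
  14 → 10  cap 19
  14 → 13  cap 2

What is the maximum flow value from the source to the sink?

Maximum flow value: 40

augment #1: 9→7→11→6 bottleneck 18, total now 18
augment #2: 9→8→0→6 bottleneck 2, total now 20
augment #3: 9→4→12→3→6 bottleneck 8, total now 28
augment #4: 9→7→11→0→6 bottleneck 1, total now 29
augment #5: 9→7→4→12→3→6 bottleneck 8, total now 37
augment #6: 9→7→14→13→11→0→6 bottleneck 2, total now 39
augment #7: 9→7→14→10→13→11→0→6 bottleneck 1, total now 40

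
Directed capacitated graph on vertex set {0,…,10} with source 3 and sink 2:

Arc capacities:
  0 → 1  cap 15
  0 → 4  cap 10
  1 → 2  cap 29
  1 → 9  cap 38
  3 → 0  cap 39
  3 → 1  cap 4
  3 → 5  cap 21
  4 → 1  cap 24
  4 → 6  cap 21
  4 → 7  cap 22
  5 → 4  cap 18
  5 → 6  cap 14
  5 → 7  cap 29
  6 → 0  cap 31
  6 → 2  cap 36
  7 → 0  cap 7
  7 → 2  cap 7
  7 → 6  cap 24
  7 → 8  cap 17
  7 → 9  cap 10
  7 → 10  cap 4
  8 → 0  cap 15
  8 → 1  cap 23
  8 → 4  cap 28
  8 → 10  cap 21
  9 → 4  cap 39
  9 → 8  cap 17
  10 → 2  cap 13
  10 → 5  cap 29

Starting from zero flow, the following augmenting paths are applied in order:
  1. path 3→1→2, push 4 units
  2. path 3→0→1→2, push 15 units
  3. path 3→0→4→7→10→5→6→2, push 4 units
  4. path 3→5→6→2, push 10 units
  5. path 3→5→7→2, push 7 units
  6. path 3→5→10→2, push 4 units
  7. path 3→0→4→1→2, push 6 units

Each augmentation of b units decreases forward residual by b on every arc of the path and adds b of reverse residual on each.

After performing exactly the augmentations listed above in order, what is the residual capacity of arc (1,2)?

after path 1 (3→1→2, push 4): res(1,2)=25
after path 2 (3→0→1→2, push 15): res(1,2)=10
after path 3 (3→0→4→7→10→5→6→2, push 4): res(1,2)=10
after path 4 (3→5→6→2, push 10): res(1,2)=10
after path 5 (3→5→7→2, push 7): res(1,2)=10
after path 6 (3→5→10→2, push 4): res(1,2)=10
after path 7 (3→0→4→1→2, push 6): res(1,2)=4

Residual capacity of (1,2): 4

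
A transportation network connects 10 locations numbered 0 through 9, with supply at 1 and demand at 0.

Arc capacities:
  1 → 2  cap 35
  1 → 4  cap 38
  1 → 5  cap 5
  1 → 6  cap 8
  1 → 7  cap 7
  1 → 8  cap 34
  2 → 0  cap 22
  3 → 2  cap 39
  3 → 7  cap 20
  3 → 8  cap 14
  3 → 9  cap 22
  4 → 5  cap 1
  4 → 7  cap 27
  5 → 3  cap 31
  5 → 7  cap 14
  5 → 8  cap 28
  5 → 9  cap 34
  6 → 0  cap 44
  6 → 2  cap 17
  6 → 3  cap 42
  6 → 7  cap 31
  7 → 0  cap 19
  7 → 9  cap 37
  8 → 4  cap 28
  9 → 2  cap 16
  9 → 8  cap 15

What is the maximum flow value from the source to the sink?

augment #1: 1→2→0 bottleneck 22, total now 22
augment #2: 1→6→0 bottleneck 8, total now 30
augment #3: 1→7→0 bottleneck 7, total now 37
augment #4: 1→4→7→0 bottleneck 12, total now 49

Maximum flow value: 49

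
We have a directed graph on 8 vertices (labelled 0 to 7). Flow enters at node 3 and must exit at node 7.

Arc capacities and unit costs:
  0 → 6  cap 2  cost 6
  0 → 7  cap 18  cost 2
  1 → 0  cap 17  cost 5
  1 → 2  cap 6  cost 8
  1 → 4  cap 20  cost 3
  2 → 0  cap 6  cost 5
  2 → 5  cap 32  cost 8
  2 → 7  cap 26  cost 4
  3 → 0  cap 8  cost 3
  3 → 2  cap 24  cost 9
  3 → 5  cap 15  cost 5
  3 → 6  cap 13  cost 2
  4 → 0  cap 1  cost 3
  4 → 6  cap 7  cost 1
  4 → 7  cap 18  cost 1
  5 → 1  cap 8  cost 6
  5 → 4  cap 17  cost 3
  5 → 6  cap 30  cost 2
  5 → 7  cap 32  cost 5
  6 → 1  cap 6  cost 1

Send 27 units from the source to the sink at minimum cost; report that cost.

Minimum cost for 27 units: 200

shortest-cost path #1: 3→0→7 push 8 @ unit cost 5 (adds 40)
shortest-cost path #2: 3→6→1→4→7 push 6 @ unit cost 7 (adds 42)
shortest-cost path #3: 3→5→4→7 push 12 @ unit cost 9 (adds 108)
shortest-cost path #4: 3→5→7 push 1 @ unit cost 10 (adds 10)
total cost = 200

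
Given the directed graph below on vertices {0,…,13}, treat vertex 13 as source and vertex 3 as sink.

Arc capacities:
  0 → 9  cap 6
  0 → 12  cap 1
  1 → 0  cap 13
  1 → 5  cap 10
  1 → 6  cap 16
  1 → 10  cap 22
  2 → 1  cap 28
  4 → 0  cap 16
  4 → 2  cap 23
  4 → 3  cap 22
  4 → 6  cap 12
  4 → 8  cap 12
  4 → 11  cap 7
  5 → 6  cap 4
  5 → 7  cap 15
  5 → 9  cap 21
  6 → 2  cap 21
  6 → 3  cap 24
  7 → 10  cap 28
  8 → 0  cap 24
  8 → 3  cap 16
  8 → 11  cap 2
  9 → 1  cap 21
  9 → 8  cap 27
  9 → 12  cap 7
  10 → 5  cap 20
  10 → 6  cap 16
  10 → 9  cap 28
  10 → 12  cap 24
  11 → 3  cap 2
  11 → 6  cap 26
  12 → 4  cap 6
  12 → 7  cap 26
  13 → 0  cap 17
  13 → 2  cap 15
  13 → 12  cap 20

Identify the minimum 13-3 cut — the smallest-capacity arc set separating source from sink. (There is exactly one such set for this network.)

augment #1: 13→12→4→3 push 6
augment #2: 13→0→9→8→3 push 6
augment #3: 13→2→1→6→3 push 15
augment #4: 13→12→7→10→6→3 push 9
augment #5: 13→12→7→10→9→8→3 push 5
augment #6: 13→0→12→7→10→9→8→3 push 1
max flow = 42; residual-reachable set from 13 gives S-side
cut edges (S→T): {(0,9), (0,12), (13,2), (13,12)} total cap 42

Min-cut arcs: {(0,9), (0,12), (13,2), (13,12)} (total capacity 42)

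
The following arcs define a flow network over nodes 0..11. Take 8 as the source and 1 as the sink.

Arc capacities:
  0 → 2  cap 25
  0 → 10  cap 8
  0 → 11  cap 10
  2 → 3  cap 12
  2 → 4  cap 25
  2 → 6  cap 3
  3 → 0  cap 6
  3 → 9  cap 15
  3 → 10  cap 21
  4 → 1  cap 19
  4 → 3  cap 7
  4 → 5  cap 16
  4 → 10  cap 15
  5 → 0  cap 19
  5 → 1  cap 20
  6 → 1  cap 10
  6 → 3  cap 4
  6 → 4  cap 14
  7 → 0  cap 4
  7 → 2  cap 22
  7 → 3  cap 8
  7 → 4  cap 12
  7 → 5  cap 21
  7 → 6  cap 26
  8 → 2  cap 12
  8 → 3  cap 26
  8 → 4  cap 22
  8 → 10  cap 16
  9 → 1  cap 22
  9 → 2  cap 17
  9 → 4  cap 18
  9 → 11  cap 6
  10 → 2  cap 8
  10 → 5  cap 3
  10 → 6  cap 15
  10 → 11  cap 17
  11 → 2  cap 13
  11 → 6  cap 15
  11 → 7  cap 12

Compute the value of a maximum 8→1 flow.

Maximum flow value: 64

augment #1: 8→4→1 bottleneck 19, total now 19
augment #2: 8→2→6→1 bottleneck 3, total now 22
augment #3: 8→3→9→1 bottleneck 15, total now 37
augment #4: 8→4→5→1 bottleneck 3, total now 40
augment #5: 8→10→5→1 bottleneck 3, total now 43
augment #6: 8→10→6→1 bottleneck 7, total now 50
augment #7: 8→2→4→5→1 bottleneck 9, total now 59
augment #8: 8→10→2→4→5→1 bottleneck 4, total now 63
augment #9: 8→10→11→7→5→1 bottleneck 1, total now 64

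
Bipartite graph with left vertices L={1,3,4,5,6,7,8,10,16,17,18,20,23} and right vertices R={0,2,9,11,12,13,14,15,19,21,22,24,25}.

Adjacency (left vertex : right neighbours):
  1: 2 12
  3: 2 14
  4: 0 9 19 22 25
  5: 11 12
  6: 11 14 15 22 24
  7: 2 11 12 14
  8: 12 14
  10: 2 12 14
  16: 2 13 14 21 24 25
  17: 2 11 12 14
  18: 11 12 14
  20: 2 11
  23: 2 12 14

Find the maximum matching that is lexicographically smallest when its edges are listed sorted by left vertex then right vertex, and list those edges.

|M| = 7 (so the lex-smallest maximum matching has 7 edges)
process left vertices in ascending order; for each, take the smallest-labelled available neighbour that still permits 7 edges overall, or leave it unmatched if none does
lex-smallest matching: {1-2, 3-14, 4-0, 5-11, 6-15, 7-12, 16-13}

Lex-smallest maximum matching: {(1,2), (3,14), (4,0), (5,11), (6,15), (7,12), (16,13)}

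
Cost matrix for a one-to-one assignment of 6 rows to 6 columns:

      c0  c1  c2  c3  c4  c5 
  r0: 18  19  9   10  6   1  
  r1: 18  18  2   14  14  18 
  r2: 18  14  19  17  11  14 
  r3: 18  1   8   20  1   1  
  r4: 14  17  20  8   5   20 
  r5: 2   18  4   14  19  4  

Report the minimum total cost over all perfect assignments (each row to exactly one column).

Minimum assignment cost: 25

optimal assignment: row0→col5 (cost 1), row1→col2 (cost 2), row2→col4 (cost 11), row3→col1 (cost 1), row4→col3 (cost 8), row5→col0 (cost 2)
total = 1 + 2 + 11 + 1 + 8 + 2 = 25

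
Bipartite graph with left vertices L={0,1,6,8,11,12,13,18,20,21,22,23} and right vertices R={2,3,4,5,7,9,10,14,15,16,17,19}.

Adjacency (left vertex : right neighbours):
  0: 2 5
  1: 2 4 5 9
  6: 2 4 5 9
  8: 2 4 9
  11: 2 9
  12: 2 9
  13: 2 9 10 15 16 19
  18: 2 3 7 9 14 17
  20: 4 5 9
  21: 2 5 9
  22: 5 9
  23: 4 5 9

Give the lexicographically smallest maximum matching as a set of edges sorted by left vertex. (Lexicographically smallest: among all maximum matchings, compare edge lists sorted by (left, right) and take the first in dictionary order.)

Lex-smallest maximum matching: {(0,2), (1,4), (6,5), (8,9), (13,10), (18,3)}

|M| = 6 (so the lex-smallest maximum matching has 6 edges)
process left vertices in ascending order; for each, take the smallest-labelled available neighbour that still permits 6 edges overall, or leave it unmatched if none does
lex-smallest matching: {0-2, 1-4, 6-5, 8-9, 13-10, 18-3}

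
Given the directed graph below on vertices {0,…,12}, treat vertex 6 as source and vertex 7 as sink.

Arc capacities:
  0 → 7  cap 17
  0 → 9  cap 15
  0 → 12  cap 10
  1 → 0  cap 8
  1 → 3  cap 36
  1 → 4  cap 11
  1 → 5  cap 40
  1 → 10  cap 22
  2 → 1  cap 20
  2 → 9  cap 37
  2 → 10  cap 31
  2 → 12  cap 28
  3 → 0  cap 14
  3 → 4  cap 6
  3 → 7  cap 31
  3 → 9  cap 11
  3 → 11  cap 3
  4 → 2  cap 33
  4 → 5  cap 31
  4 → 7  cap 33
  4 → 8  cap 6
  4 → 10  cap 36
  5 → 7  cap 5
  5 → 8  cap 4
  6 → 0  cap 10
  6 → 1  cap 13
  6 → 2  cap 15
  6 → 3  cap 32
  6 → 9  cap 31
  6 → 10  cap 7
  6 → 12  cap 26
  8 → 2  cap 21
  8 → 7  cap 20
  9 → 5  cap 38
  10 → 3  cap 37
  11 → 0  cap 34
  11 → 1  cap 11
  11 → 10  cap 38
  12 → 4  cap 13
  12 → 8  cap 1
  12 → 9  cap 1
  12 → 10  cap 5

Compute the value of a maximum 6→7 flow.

Maximum flow value: 88

augment #1: 6→0→7 bottleneck 10, total now 10
augment #2: 6→3→7 bottleneck 31, total now 41
augment #3: 6→1→0→7 bottleneck 7, total now 48
augment #4: 6→1→4→7 bottleneck 6, total now 54
augment #5: 6→3→4→7 bottleneck 1, total now 55
augment #6: 6→9→5→7 bottleneck 5, total now 60
augment #7: 6→12→4→7 bottleneck 13, total now 73
augment #8: 6→12→8→7 bottleneck 1, total now 74
augment #9: 6→2→1→4→7 bottleneck 5, total now 79
augment #10: 6→9→5→8→7 bottleneck 4, total now 83
augment #11: 6→10→3→4→7 bottleneck 5, total now 88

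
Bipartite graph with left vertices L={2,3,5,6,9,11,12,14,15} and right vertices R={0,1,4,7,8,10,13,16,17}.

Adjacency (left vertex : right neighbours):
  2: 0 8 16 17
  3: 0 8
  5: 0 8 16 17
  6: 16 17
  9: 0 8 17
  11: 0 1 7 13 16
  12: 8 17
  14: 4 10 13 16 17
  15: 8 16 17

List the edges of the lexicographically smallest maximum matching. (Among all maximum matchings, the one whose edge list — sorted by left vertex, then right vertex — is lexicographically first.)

|M| = 6 (so the lex-smallest maximum matching has 6 edges)
process left vertices in ascending order; for each, take the smallest-labelled available neighbour that still permits 6 edges overall, or leave it unmatched if none does
lex-smallest matching: {2-0, 3-8, 5-16, 6-17, 11-1, 14-4}

Lex-smallest maximum matching: {(2,0), (3,8), (5,16), (6,17), (11,1), (14,4)}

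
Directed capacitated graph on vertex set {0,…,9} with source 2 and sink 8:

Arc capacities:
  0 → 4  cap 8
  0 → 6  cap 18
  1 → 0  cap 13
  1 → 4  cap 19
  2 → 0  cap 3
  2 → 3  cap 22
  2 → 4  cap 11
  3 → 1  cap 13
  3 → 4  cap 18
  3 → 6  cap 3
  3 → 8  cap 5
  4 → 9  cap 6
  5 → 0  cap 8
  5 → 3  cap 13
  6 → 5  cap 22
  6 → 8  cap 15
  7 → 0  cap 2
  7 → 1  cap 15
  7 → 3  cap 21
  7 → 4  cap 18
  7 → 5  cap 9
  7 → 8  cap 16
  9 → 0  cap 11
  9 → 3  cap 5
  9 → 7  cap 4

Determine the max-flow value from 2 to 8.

augment #1: 2→3→8 bottleneck 5, total now 5
augment #2: 2→0→6→8 bottleneck 3, total now 8
augment #3: 2→3→6→8 bottleneck 3, total now 11
augment #4: 2→4→9→7→8 bottleneck 4, total now 15
augment #5: 2→3→1→0→6→8 bottleneck 9, total now 24

Maximum flow value: 24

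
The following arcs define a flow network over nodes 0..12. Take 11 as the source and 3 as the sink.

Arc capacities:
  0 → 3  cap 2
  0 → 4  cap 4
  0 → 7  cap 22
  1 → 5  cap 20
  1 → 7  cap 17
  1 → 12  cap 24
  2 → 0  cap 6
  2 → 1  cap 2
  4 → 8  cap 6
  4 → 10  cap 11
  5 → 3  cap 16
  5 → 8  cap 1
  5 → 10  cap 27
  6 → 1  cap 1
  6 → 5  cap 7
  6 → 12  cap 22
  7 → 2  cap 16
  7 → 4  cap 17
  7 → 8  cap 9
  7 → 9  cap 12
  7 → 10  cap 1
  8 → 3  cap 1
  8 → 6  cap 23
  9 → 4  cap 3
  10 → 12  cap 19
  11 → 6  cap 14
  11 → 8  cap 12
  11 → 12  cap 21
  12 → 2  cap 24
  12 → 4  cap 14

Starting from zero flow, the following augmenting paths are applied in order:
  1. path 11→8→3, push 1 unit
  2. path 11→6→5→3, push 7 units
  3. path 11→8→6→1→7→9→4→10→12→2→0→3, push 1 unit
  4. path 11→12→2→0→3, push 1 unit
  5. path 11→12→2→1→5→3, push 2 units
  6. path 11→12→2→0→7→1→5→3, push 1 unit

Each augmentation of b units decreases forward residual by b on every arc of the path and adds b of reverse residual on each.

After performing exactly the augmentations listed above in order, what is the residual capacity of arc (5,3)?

after path 1 (11→8→3, push 1): res(5,3)=16
after path 2 (11→6→5→3, push 7): res(5,3)=9
after path 3 (11→8→6→1→7→9→4→10→12→2→0→3, push 1): res(5,3)=9
after path 4 (11→12→2→0→3, push 1): res(5,3)=9
after path 5 (11→12→2→1→5→3, push 2): res(5,3)=7
after path 6 (11→12→2→0→7→1→5→3, push 1): res(5,3)=6

Residual capacity of (5,3): 6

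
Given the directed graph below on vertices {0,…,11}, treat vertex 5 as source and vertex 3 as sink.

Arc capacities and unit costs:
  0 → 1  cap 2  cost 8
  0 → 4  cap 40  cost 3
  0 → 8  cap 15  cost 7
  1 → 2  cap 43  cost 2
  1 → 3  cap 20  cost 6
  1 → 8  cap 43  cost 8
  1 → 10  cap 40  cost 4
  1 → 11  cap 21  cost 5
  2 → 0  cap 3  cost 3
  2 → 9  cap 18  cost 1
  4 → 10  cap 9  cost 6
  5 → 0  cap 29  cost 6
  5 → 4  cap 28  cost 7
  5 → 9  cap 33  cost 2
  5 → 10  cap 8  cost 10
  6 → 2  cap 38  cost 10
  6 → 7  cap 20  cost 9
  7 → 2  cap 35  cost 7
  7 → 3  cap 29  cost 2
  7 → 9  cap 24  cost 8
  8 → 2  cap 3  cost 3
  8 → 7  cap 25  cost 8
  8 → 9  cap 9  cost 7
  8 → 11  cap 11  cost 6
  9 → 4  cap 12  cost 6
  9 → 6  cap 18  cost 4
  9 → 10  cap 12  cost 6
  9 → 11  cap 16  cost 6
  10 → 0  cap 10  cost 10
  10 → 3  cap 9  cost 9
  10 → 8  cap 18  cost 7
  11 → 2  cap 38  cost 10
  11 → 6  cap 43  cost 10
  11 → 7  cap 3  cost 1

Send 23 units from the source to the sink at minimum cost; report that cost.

shortest-cost path #1: 5→9→11→7→3 push 3 @ unit cost 11 (adds 33)
shortest-cost path #2: 5→9→10→3 push 9 @ unit cost 17 (adds 153)
shortest-cost path #3: 5→9→6→7→3 push 11 @ unit cost 17 (adds 187)
total cost = 373

Minimum cost for 23 units: 373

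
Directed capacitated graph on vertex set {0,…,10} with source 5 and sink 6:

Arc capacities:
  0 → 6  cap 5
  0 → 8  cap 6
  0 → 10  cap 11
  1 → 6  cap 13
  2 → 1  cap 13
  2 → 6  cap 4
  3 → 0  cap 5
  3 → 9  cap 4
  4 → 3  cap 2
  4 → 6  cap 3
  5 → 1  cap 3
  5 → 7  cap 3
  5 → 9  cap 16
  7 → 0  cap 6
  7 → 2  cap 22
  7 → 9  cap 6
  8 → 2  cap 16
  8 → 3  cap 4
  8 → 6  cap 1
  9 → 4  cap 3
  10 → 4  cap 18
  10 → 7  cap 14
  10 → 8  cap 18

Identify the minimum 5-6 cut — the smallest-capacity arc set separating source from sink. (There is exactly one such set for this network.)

augment #1: 5→1→6 push 3
augment #2: 5→7→0→6 push 3
augment #3: 5→9→4→6 push 3
max flow = 9; residual-reachable set from 5 gives S-side
cut edges (S→T): {(5,1), (5,7), (9,4)} total cap 9

Min-cut arcs: {(5,1), (5,7), (9,4)} (total capacity 9)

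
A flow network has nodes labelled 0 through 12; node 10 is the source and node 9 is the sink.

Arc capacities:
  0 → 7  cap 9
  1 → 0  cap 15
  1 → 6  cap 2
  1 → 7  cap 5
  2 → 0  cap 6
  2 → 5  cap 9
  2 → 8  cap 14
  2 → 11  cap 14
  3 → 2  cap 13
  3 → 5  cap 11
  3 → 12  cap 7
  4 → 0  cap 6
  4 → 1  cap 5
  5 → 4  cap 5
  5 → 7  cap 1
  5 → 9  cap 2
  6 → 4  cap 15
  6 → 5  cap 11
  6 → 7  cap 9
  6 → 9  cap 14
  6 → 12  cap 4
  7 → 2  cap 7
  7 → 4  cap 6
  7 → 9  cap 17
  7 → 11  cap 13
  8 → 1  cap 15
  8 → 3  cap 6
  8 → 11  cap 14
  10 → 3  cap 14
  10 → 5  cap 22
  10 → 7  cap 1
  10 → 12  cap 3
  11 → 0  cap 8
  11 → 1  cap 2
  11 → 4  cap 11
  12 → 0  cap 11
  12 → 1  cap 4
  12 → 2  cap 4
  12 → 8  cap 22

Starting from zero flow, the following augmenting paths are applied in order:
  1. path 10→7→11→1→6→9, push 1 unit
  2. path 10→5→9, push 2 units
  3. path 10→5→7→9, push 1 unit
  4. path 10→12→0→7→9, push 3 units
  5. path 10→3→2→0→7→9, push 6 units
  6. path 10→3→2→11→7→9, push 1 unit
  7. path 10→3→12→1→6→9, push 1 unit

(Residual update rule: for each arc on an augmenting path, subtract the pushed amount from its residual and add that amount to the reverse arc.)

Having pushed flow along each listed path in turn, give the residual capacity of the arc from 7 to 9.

after path 1 (10→7→11→1→6→9, push 1): res(7,9)=17
after path 2 (10→5→9, push 2): res(7,9)=17
after path 3 (10→5→7→9, push 1): res(7,9)=16
after path 4 (10→12→0→7→9, push 3): res(7,9)=13
after path 5 (10→3→2→0→7→9, push 6): res(7,9)=7
after path 6 (10→3→2→11→7→9, push 1): res(7,9)=6
after path 7 (10→3→12→1→6→9, push 1): res(7,9)=6

Residual capacity of (7,9): 6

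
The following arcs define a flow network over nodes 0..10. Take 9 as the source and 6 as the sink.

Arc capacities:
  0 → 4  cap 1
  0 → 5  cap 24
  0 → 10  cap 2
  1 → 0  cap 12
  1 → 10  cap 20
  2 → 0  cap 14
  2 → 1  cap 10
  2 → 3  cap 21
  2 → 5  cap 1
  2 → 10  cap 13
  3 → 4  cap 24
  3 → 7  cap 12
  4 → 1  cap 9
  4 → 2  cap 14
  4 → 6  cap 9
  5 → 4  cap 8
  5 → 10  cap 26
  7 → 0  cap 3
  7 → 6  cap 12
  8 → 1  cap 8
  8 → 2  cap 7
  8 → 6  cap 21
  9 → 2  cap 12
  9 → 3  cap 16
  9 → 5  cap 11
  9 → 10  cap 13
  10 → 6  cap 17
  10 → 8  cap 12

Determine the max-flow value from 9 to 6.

Maximum flow value: 50

augment #1: 9→10→6 bottleneck 13, total now 13
augment #2: 9→2→10→6 bottleneck 4, total now 17
augment #3: 9→3→4→6 bottleneck 9, total now 26
augment #4: 9→3→7→6 bottleneck 7, total now 33
augment #5: 9→2→3→7→6 bottleneck 5, total now 38
augment #6: 9→2→10→8→6 bottleneck 3, total now 41
augment #7: 9→5→10→8→6 bottleneck 9, total now 50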